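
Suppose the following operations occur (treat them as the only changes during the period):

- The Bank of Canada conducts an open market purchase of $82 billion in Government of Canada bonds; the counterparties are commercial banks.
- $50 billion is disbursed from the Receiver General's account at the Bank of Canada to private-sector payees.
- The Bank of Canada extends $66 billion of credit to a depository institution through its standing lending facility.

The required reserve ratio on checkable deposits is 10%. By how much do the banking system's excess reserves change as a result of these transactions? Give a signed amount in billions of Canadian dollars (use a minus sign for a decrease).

OMO purchase (from banks) $82 billion: reserves +$82B, deposits 0.
Government spending $50 billion: reserves +$50B, deposits +$50B.
Discount-window loan $66 billion: reserves +$66B, deposits 0.
Totals: Δreserves = +$198B, Δdeposits = +$50B.
Δrequired reserves = 10% × +$50B = +$5B.
Δexcess reserves = Δreserves − Δrequired = +$198B − (+$5B) = +$193 billion.

+$193 billion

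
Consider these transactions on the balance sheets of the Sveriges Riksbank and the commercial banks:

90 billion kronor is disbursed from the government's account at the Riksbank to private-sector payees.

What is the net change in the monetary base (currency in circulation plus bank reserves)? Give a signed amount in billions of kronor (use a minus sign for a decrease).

Riksbank balance sheet:
  Assets:      no change
  Liabilities: Bank reserves +90B, Government deposits −90B
Commercial banking system:
  Assets:      Reserves at CB +90B
  Liabilities: Checkable deposits +90B
Monetary base = currency + reserves: 0 + (+90B) = +90 billion.

+90 billion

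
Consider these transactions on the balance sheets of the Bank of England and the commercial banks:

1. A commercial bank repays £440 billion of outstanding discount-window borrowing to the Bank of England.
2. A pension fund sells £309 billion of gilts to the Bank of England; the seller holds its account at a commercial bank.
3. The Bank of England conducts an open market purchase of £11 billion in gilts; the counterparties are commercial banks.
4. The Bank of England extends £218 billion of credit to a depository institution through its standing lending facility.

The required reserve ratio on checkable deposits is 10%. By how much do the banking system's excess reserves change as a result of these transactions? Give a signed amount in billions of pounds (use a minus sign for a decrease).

+£67.1 billion

Discount-window repayment £440 billion: reserves −£440B, deposits 0.
Asset purchase (from non-banks) £309 billion: reserves +£309B, deposits +£309B.
OMO purchase (from banks) £11 billion: reserves +£11B, deposits 0.
Discount-window loan £218 billion: reserves +£218B, deposits 0.
Totals: Δreserves = +£98B, Δdeposits = +£309B.
Δrequired reserves = 10% × +£309B = +£30.9B.
Δexcess reserves = Δreserves − Δrequired = +£98B − (+£30.9B) = +£67.1 billion.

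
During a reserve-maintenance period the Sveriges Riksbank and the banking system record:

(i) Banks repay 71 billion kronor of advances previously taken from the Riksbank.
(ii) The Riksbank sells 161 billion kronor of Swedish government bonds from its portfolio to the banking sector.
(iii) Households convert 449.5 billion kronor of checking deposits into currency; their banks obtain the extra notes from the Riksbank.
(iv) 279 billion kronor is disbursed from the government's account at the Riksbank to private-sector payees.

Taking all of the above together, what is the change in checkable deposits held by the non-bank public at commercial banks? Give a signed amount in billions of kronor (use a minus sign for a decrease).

Discount-window repayment 71 billion kronor: the counterparty is a bank, so public deposits are unchanged → 0.
OMO sale (to banks) 161 billion kronor: the counterparty is a bank, so public deposits are unchanged → 0.
Currency withdrawal 449.5 billion kronor: non-bank counterparties' bank balances fall → −449.5B.
Government spending 279 billion kronor: non-bank counterparties' bank balances rise → +279B.
Net: 0 + 0 − 449.5 + 279 = -170.5 billion.

-170.5 billion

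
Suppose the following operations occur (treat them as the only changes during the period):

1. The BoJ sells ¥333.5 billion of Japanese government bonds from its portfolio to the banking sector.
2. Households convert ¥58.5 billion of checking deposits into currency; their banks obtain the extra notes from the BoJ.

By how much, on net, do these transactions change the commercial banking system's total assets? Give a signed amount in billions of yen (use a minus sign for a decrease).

OMO sale (to banks) ¥333.5 billion: just an asset swap on bank balance sheets → 0.
Currency withdrawal ¥58.5 billion: bank balance sheets shrink → −¥58.5B.
Net: 0 − 58.5 = -¥58.5 billion.

-¥58.5 billion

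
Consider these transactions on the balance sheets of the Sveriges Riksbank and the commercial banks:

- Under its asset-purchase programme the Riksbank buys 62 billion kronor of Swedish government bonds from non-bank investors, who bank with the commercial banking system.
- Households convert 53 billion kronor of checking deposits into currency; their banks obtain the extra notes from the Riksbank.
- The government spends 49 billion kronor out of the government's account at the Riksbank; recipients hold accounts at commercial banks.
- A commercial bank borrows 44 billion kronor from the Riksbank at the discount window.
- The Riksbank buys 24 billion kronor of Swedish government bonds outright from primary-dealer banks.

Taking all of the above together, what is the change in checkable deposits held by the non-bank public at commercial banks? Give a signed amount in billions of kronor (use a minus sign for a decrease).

Riksbank balance sheet:
  Assets:      Securities +86B, Loans to banks +44B
  Liabilities: Bank reserves +126B, Currency in circulation +53B, Government deposits −49B
Commercial banking system:
  Assets:      Reserves at CB +126B, Securities −24B
  Liabilities: Checkable deposits +58B, Borrowings from CB +44B
So the change in checkable deposits held by the non-bank public at commercial banks is +58 billion.

+58 billion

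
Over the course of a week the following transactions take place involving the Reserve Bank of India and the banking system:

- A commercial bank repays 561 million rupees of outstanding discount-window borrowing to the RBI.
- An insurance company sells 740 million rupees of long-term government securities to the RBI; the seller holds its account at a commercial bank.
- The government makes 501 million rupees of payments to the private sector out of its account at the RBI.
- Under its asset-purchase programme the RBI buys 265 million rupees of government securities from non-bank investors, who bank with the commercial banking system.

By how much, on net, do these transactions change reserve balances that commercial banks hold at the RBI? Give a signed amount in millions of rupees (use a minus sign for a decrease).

+945 million

Discount-window repayment 561 million rupees: repayment is debited from reserves → −561M.
Asset purchase (from non-banks) 740 million rupees: the RBI pays by crediting reserve accounts → +740M.
Government spending 501 million rupees: government payments flow into bank reserve accounts → +501M.
Asset purchase (from non-banks) 265 million rupees: the RBI pays by crediting reserve accounts → +265M.
Net: −561 + 740 + 501 + 265 = +945 million.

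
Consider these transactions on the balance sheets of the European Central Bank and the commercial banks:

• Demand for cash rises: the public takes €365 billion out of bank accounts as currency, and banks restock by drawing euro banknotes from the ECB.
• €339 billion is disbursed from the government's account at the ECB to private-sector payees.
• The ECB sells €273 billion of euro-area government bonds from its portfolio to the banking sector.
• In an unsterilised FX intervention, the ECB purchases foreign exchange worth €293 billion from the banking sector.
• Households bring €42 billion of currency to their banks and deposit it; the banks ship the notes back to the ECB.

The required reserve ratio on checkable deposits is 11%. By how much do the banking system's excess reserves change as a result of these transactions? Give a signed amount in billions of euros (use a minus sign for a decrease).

+€34.24 billion

Currency withdrawal €365 billion: reserves −€365B, deposits −€365B.
Government spending €339 billion: reserves +€339B, deposits +€339B.
OMO sale (to banks) €273 billion: reserves −€273B, deposits 0.
FX purchase €293 billion: reserves +€293B, deposits 0.
Currency deposit €42 billion: reserves +€42B, deposits +€42B.
Totals: Δreserves = +€36B, Δdeposits = +€16B.
Δrequired reserves = 11% × +€16B = +€1.76B.
Δexcess reserves = Δreserves − Δrequired = +€36B − (+€1.76B) = +€34.24 billion.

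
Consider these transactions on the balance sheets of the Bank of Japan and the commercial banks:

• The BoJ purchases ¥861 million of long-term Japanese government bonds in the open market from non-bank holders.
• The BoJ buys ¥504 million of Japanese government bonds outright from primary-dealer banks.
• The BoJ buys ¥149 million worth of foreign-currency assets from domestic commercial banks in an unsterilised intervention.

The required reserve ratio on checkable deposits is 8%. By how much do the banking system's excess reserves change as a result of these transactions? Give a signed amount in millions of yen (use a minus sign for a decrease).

+¥1445.12 million

Asset purchase (from non-banks) ¥861 million: reserves +¥861M, deposits +¥861M.
OMO purchase (from banks) ¥504 million: reserves +¥504M, deposits 0.
FX purchase ¥149 million: reserves +¥149M, deposits 0.
Totals: Δreserves = +¥1514M, Δdeposits = +¥861M.
Δrequired reserves = 8% × +¥861M = +¥68.88M.
Δexcess reserves = Δreserves − Δrequired = +¥1514M − (+¥68.88M) = +¥1445.12 million.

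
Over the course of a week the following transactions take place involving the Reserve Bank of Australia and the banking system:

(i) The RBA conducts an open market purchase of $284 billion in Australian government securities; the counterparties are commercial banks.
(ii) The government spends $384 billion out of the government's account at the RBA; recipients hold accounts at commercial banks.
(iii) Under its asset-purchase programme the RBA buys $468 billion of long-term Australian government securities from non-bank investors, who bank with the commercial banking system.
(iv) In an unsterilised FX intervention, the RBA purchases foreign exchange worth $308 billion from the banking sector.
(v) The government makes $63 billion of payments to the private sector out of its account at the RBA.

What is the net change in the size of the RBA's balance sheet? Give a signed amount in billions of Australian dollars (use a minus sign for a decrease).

+$1060 billion

OMO purchase (from banks) $284 billion: an RBA asset is acquired → +$284B.
Government spending $384 billion: only the composition of liabilities changes → 0.
Asset purchase (from non-banks) $468 billion: an RBA asset is acquired → +$468B.
FX purchase $308 billion: an RBA asset is acquired → +$308B.
Government spending $63 billion: only the composition of liabilities changes → 0.
Net: 284 + 0 + 468 + 308 + 0 = +$1060 billion.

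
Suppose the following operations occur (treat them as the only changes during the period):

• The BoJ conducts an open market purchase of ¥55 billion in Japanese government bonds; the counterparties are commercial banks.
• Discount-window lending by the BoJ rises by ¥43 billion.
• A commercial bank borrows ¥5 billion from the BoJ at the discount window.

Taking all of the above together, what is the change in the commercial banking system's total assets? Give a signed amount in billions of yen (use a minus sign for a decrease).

BoJ balance sheet:
  Assets:      Securities +¥55B, Loans to banks +¥48B
  Liabilities: Bank reserves +¥103B
Commercial banking system:
  Assets:      Reserves at CB +¥103B, Securities −¥55B
  Liabilities: Borrowings from CB +¥48B
Change in total bank assets = +¥48 billion.

+¥48 billion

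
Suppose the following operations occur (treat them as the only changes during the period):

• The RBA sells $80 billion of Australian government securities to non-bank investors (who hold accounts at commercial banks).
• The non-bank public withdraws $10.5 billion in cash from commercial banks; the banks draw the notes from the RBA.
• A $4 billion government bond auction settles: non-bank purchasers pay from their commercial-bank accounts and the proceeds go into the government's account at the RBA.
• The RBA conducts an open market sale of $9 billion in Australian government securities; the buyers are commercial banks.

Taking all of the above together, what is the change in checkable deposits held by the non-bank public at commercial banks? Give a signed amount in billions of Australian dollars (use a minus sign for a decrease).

Asset sale (to non-banks) $80 billion: non-bank counterparties' bank balances fall → −$80B.
Currency withdrawal $10.5 billion: non-bank counterparties' bank balances fall → −$10.5B.
Government account inflow $4 billion: non-bank counterparties' bank balances fall → −$4B.
OMO sale (to banks) $9 billion: the counterparty is a bank, so public deposits are unchanged → 0.
Net: −80 − 10.5 − 4 + 0 = -$94.5 billion.

-$94.5 billion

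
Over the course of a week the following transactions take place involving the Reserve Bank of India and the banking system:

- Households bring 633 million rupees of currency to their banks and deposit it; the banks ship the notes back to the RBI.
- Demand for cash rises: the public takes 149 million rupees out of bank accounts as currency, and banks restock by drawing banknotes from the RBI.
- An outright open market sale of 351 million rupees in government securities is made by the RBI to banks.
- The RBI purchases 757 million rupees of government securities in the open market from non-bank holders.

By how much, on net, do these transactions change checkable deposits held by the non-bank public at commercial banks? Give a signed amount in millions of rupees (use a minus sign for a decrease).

+1241 million

Currency deposit 633 million rupees: non-bank counterparties' bank balances rise → +633M.
Currency withdrawal 149 million rupees: non-bank counterparties' bank balances fall → −149M.
OMO sale (to banks) 351 million rupees: the counterparty is a bank, so public deposits are unchanged → 0.
Asset purchase (from non-banks) 757 million rupees: non-bank counterparties' bank balances rise → +757M.
Net: 633 − 149 + 0 + 757 = +1241 million.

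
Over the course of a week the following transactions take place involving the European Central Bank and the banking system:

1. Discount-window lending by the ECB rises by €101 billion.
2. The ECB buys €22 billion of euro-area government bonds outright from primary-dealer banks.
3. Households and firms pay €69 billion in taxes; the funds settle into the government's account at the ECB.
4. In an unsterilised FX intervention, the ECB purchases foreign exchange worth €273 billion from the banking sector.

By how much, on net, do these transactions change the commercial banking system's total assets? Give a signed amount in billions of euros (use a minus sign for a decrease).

+€32 billion

Discount-window loan €101 billion: bank balance sheets expand → +€101B.
OMO purchase (from banks) €22 billion: just an asset swap on bank balance sheets → 0.
Government account inflow €69 billion: bank balance sheets shrink → −€69B.
FX purchase €273 billion: just an asset swap on bank balance sheets → 0.
Net: 101 + 0 − 69 + 0 = +€32 billion.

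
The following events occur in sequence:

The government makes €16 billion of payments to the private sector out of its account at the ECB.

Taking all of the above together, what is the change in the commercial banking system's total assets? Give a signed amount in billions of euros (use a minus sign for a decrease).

ECB balance sheet:
  Assets:      no change
  Liabilities: Bank reserves +€16B, Government deposits −€16B
Commercial banking system:
  Assets:      Reserves at CB +€16B
  Liabilities: Checkable deposits +€16B
Change in total bank assets = +€16 billion.

+€16 billion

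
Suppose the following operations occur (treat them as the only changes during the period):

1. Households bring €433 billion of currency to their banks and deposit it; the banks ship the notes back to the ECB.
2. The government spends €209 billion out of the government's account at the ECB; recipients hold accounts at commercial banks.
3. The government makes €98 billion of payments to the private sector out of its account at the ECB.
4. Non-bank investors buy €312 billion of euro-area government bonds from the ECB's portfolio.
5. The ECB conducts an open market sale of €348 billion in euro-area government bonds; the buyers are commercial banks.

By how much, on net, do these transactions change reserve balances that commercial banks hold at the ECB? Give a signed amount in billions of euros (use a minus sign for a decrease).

+€80 billion

ECB balance sheet:
  Assets:      Securities −€660B
  Liabilities: Bank reserves +€80B, Currency in circulation −€433B, Government deposits −€307B
So the change in reserve balances that commercial banks hold at the ECB is +€80 billion.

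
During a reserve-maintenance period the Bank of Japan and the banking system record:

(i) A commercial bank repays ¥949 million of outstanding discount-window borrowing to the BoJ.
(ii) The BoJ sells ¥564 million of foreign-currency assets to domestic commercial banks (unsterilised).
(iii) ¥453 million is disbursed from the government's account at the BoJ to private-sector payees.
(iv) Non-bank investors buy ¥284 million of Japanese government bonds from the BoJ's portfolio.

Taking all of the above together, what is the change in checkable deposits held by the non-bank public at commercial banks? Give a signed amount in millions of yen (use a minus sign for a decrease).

BoJ balance sheet:
  Assets:      Securities −¥284M, Loans to banks −¥949M, Foreign assets −¥564M
  Liabilities: Bank reserves −¥1344M, Government deposits −¥453M
Commercial banking system:
  Assets:      Reserves at CB −¥1344M, Foreign assets +¥564M
  Liabilities: Checkable deposits +¥169M, Borrowings from CB −¥949M
So the change in checkable deposits held by the non-bank public at commercial banks is +¥169 million.

+¥169 million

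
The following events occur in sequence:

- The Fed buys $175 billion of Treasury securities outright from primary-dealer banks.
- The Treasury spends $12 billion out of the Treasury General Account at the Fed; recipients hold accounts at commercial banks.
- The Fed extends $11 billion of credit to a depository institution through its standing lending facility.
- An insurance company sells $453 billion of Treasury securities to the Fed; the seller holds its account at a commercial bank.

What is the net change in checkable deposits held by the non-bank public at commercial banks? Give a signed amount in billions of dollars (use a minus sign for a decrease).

Fed balance sheet:
  Assets:      Securities +$628B, Loans to banks +$11B
  Liabilities: Bank reserves +$651B, Government deposits −$12B
Commercial banking system:
  Assets:      Reserves at CB +$651B, Securities −$175B
  Liabilities: Checkable deposits +$465B, Borrowings from CB +$11B
So the change in checkable deposits held by the non-bank public at commercial banks is +$465 billion.

+$465 billion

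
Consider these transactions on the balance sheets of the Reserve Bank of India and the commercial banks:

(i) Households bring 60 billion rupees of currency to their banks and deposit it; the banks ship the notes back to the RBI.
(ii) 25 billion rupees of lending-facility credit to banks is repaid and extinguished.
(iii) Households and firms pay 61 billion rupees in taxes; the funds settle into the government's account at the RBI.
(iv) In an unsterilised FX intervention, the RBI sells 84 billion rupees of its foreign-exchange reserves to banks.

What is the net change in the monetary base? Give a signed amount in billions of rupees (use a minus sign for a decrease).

-170 billion

Currency deposit 60 billion rupees: just a shift between currency and reserves — both are base money → 0.
Discount-window repayment 25 billion rupees: RBI balance sheet contracts → −25B.
Government account inflow 61 billion rupees: reserves shift to a non-base liability → −61B.
FX sale 84 billion rupees: RBI balance sheet contracts → −84B.
Net: 0 − 25 − 61 − 84 = -170 billion.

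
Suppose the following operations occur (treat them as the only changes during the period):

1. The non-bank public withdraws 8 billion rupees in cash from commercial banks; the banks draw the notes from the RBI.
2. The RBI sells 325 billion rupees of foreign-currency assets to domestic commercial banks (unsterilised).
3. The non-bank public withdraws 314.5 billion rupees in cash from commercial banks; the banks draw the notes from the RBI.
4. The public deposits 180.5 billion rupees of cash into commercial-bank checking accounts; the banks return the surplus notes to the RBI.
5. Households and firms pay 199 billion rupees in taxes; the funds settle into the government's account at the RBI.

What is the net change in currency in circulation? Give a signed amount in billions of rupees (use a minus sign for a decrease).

Currency withdrawal 8 billion rupees: notes leave the central bank → +8B.
FX sale 325 billion rupees: no currency enters or leaves circulation → 0.
Currency withdrawal 314.5 billion rupees: notes leave the central bank → +314.5B.
Currency deposit 180.5 billion rupees: notes return to the central bank → −180.5B.
Government account inflow 199 billion rupees: no currency enters or leaves circulation → 0.
Net: 8 + 0 + 314.5 − 180.5 + 0 = +142 billion.

+142 billion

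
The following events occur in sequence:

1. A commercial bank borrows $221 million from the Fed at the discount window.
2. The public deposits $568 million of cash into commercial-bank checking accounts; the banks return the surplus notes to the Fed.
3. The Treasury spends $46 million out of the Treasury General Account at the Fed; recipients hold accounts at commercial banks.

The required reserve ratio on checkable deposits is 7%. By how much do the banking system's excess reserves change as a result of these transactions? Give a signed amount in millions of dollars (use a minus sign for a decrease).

Discount-window loan $221 million: reserves +$221M, deposits 0.
Currency deposit $568 million: reserves +$568M, deposits +$568M.
Government spending $46 million: reserves +$46M, deposits +$46M.
Totals: Δreserves = +$835M, Δdeposits = +$614M.
Δrequired reserves = 7% × +$614M = +$42.98M.
Δexcess reserves = Δreserves − Δrequired = +$835M − (+$42.98M) = +$792.02 million.

+$792.02 million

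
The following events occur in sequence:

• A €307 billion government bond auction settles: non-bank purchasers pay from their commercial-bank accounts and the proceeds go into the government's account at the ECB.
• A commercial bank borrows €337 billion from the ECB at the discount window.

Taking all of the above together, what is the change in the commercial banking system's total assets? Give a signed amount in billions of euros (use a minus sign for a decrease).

+€30 billion

Government account inflow €307 billion: bank balance sheets shrink → −€307B.
Discount-window loan €337 billion: bank balance sheets expand → +€337B.
Net: −307 + 337 = +€30 billion.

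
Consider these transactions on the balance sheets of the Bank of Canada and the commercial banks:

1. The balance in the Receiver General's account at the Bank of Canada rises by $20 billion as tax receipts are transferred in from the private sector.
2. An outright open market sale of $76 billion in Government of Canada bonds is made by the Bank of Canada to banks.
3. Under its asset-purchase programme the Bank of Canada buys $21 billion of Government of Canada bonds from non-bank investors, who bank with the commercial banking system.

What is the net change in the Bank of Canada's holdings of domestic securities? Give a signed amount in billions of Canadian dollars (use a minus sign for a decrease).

-$55 billion

Government account inflow $20 billion: the Bank of Canada's securities portfolio is untouched → 0.
OMO sale (to banks) $76 billion: securities removed from the Bank of Canada's portfolio → −$76B.
Asset purchase (from non-banks) $21 billion: securities added to the Bank of Canada's portfolio → +$21B.
Net: 0 − 76 + 21 = -$55 billion.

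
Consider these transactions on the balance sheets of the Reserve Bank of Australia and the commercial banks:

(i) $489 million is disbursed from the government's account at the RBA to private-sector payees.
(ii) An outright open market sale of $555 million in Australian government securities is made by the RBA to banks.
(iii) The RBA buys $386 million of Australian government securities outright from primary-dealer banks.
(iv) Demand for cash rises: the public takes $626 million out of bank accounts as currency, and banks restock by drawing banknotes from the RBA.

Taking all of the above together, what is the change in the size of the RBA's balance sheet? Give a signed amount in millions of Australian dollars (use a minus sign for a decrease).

-$169 million

Government spending $489 million: only the composition of liabilities changes → 0.
OMO sale (to banks) $555 million: an RBA asset is shed → −$555M.
OMO purchase (from banks) $386 million: an RBA asset is acquired → +$386M.
Currency withdrawal $626 million: only the composition of liabilities changes → 0.
Net: 0 − 555 + 386 + 0 = -$169 million.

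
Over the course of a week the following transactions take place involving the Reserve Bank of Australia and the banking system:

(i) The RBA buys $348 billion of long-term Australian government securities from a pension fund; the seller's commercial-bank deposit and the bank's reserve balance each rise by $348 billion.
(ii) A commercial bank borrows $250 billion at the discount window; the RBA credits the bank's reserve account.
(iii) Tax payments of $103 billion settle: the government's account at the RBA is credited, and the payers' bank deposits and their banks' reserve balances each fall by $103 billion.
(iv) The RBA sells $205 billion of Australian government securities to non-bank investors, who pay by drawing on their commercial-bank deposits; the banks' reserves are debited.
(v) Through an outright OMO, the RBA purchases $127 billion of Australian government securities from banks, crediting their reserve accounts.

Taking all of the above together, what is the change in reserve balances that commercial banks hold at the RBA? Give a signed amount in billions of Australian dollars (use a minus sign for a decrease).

Asset purchase (from non-banks) $348 billion: the RBA pays by crediting reserve accounts → +$348B.
Discount-window loan $250 billion: the loan is credited to the bank's reserve account → +$250B.
Government account inflow $103 billion: funds move from bank reserves into the government account → −$103B.
Asset sale (to non-banks) $205 billion: the non-bank buyers' banks settle from reserves → −$205B.
OMO purchase (from banks) $127 billion: the RBA pays by crediting reserve accounts → +$127B.
Net: 348 + 250 − 103 − 205 + 127 = +$417 billion.

+$417 billion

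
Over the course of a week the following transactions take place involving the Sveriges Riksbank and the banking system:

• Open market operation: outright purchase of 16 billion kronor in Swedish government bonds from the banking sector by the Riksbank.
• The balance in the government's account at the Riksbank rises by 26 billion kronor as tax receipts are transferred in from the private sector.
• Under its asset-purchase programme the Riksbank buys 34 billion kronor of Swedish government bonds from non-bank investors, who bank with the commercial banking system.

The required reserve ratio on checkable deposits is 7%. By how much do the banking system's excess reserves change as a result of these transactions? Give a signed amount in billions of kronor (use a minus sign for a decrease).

+23.44 billion

OMO purchase (from banks) 16 billion kronor: reserves +16B, deposits 0.
Government account inflow 26 billion kronor: reserves −26B, deposits −26B.
Asset purchase (from non-banks) 34 billion kronor: reserves +34B, deposits +34B.
Totals: Δreserves = +24B, Δdeposits = +8B.
Δrequired reserves = 7% × +8B = +0.56B.
Δexcess reserves = Δreserves − Δrequired = +24B − (+0.56B) = +23.44 billion.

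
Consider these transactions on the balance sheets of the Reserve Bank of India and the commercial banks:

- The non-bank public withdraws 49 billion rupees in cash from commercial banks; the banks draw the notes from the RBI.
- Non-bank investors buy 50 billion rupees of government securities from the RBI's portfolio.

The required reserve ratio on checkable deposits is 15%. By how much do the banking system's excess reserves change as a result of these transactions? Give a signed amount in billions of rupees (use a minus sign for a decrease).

Currency withdrawal 49 billion rupees: reserves −49B, deposits −49B.
Asset sale (to non-banks) 50 billion rupees: reserves −50B, deposits −50B.
Totals: Δreserves = −99B, Δdeposits = −99B.
Δrequired reserves = 15% × −99B = −14.85B.
Δexcess reserves = Δreserves − Δrequired = −99B − (−14.85B) = -84.15 billion.

-84.15 billion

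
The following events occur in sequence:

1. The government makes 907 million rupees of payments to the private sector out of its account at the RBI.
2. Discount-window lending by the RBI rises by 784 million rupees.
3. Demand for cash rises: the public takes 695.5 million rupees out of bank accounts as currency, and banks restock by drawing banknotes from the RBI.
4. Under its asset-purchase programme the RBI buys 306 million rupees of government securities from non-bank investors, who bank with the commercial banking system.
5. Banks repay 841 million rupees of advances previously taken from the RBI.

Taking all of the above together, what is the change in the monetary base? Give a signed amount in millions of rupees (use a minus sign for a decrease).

RBI balance sheet:
  Assets:      Securities +306M, Loans to banks −57M
  Liabilities: Bank reserves +460.5M, Currency in circulation +695.5M, Government deposits −907M
Monetary base = currency + reserves: +695.5M + (+460.5M) = +1156 million.

+1156 million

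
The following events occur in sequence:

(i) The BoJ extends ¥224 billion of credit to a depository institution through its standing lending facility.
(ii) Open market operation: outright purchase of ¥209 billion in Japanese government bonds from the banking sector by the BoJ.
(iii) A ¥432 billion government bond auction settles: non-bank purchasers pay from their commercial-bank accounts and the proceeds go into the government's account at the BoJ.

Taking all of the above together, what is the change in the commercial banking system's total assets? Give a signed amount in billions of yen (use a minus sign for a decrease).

BoJ balance sheet:
  Assets:      Securities +¥209B, Loans to banks +¥224B
  Liabilities: Bank reserves +¥1B, Government deposits +¥432B
Commercial banking system:
  Assets:      Reserves at CB +¥1B, Securities −¥209B
  Liabilities: Checkable deposits −¥432B, Borrowings from CB +¥224B
Change in total bank assets = -¥208 billion.

-¥208 billion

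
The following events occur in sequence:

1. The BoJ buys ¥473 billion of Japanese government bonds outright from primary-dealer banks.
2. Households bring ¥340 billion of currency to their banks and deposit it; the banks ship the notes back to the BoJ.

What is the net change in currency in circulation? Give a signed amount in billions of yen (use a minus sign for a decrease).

BoJ balance sheet:
  Assets:      Securities +¥473B
  Liabilities: Bank reserves +¥813B, Currency in circulation −¥340B
So the change in currency in circulation is -¥340 billion.

-¥340 billion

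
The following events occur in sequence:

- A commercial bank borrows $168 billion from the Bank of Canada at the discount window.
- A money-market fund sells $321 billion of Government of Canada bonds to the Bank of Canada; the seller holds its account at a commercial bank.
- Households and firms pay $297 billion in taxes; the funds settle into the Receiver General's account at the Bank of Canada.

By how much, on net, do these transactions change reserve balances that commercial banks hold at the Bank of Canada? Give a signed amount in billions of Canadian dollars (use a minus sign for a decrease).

Bank of Canada balance sheet:
  Assets:      Securities +$321B, Loans to banks +$168B
  Liabilities: Bank reserves +$192B, Government deposits +$297B
Commercial banking system:
  Assets:      Reserves at CB +$192B
  Liabilities: Checkable deposits +$24B, Borrowings from CB +$168B
So the change in reserve balances that commercial banks hold at the Bank of Canada is +$192 billion.

+$192 billion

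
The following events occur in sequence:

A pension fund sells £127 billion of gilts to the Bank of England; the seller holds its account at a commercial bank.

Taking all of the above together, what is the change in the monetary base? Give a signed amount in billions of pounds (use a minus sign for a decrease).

+£127 billion

Asset purchase (from non-banks) £127 billion: Bank of England balance sheet expands → +£127B.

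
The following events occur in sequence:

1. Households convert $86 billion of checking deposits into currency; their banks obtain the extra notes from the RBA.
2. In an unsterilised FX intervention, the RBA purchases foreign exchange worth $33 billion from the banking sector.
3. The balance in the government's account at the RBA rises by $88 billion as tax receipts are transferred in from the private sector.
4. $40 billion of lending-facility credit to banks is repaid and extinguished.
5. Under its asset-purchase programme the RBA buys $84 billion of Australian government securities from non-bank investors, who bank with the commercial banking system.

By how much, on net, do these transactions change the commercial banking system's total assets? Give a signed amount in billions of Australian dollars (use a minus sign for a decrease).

RBA balance sheet:
  Assets:      Securities +$84B, Loans to banks −$40B, Foreign assets +$33B
  Liabilities: Bank reserves −$97B, Currency in circulation +$86B, Government deposits +$88B
Commercial banking system:
  Assets:      Reserves at CB −$97B, Foreign assets −$33B
  Liabilities: Checkable deposits −$90B, Borrowings from CB −$40B
Change in total bank assets = -$130 billion.

-$130 billion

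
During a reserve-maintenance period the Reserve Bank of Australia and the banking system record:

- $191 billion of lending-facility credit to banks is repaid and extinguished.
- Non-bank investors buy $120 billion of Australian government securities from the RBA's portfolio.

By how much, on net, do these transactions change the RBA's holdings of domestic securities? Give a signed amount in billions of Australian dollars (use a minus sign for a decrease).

-$120 billion

RBA balance sheet:
  Assets:      Securities −$120B, Loans to banks −$191B
  Liabilities: Bank reserves −$311B
So the change in the RBA's holdings of domestic securities is -$120 billion.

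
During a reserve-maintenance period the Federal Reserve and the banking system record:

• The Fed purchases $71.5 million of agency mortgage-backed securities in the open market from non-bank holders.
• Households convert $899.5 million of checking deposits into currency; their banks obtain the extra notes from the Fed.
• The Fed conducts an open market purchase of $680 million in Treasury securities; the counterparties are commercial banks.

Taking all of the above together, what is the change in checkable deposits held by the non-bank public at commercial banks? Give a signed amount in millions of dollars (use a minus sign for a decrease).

Asset purchase (from non-banks) $71.5 million: non-bank counterparties' bank balances rise → +$71.5M.
Currency withdrawal $899.5 million: non-bank counterparties' bank balances fall → −$899.5M.
OMO purchase (from banks) $680 million: the counterparty is a bank, so public deposits are unchanged → 0.
Net: 71.5 − 899.5 + 0 = -$828 million.

-$828 million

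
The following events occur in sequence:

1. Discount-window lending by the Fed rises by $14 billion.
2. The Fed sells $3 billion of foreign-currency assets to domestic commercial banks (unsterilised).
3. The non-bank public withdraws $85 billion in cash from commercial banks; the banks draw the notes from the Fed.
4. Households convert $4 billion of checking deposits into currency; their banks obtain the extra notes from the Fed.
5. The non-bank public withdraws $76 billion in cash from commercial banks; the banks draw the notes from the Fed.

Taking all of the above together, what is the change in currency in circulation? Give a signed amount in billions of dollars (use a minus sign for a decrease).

+$165 billion

Discount-window loan $14 billion: no currency enters or leaves circulation → 0.
FX sale $3 billion: no currency enters or leaves circulation → 0.
Currency withdrawal $85 billion: notes leave the central bank → +$85B.
Currency withdrawal $4 billion: notes leave the central bank → +$4B.
Currency withdrawal $76 billion: notes leave the central bank → +$76B.
Net: 0 + 0 + 85 + 4 + 76 = +$165 billion.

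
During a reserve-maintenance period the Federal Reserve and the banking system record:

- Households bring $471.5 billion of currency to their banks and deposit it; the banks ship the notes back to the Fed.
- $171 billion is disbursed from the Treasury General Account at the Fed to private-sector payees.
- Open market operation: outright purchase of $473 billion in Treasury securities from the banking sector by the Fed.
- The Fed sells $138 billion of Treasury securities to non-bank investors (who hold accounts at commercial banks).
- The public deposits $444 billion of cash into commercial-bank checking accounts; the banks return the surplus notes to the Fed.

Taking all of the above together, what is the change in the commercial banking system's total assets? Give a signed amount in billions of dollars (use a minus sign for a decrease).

Currency deposit $471.5 billion: bank balance sheets expand → +$471.5B.
Government spending $171 billion: bank balance sheets expand → +$171B.
OMO purchase (from banks) $473 billion: just an asset swap on bank balance sheets → 0.
Asset sale (to non-banks) $138 billion: bank balance sheets shrink → −$138B.
Currency deposit $444 billion: bank balance sheets expand → +$444B.
Net: 471.5 + 171 + 0 − 138 + 444 = +$948.5 billion.

+$948.5 billion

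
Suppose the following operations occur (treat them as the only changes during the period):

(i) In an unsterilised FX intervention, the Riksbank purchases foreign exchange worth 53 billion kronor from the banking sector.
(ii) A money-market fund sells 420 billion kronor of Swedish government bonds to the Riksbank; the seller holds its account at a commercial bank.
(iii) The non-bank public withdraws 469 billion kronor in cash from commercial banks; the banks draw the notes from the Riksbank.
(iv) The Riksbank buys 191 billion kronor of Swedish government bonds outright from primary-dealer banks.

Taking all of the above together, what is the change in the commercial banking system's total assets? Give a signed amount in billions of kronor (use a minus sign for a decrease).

-49 billion

FX purchase 53 billion kronor: just an asset swap on bank balance sheets → 0.
Asset purchase (from non-banks) 420 billion kronor: bank balance sheets expand → +420B.
Currency withdrawal 469 billion kronor: bank balance sheets shrink → −469B.
OMO purchase (from banks) 191 billion kronor: just an asset swap on bank balance sheets → 0.
Net: 0 + 420 − 469 + 0 = -49 billion.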